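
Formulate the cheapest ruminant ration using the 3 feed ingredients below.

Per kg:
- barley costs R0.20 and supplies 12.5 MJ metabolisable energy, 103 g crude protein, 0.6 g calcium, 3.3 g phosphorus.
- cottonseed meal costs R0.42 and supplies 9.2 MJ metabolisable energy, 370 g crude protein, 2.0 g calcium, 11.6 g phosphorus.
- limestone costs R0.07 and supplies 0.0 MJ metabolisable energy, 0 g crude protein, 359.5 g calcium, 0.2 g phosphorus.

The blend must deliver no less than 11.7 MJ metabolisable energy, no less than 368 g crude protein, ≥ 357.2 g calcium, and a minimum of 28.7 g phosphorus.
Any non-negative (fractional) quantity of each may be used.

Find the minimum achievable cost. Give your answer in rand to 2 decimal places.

Set it up as a linear program. Let x1 = kg of barley, x2 = kg of cottonseed meal, x3 = kg of limestone.
Minimise 0.2x1 + 0.42x2 + 0.07x3 s.t.:
  12.5x1 + 9.2x2 ≥ 11.7   (metabolisable energy)
  103x1 + 370x2 ≥ 368   (crude protein)
  0.6x1 + 2x2 + 359.5x3 ≥ 357.2   (calcium)
  3.3x1 + 11.6x2 + 0.2x3 ≥ 28.7   (phosphorus)
  x1, x2, x3 ≥ 0.
The cheapest feasible vertex uses only cottonseed meal, limestone; barley is not used. There the calcium and phosphorus constraints are tight.
Solving gives x2 = 2.457, x3 = 0.9799.
Hence cost = 0.42·2.457 + 0.07·0.9799 = R1.1005.

R1.10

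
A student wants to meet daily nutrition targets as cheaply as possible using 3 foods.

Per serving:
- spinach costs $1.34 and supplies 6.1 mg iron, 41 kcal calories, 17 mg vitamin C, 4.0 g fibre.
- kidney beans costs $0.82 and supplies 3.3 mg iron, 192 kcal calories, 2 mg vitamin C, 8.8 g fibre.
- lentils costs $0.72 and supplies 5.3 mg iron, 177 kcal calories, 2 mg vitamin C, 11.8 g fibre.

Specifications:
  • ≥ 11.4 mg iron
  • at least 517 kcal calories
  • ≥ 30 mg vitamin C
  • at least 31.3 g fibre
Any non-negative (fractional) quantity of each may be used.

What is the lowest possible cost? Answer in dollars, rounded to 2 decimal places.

$3.82

Treat it as an LP. Let x1 = servings of spinach, x2 = servings of kidney beans, x3 = servings of lentils.
min 1.34x1 + 0.82x2 + 0.72x3 subject to:
  6.1x1 + 3.3x2 + 5.3x3 ≥ 11.4   (iron)
  41x1 + 192x2 + 177x3 ≥ 517   (calories)
  17x1 + 2x2 + 2x3 ≥ 30   (vitamin C)
  4x1 + 8.8x2 + 11.8x3 ≥ 31.3   (fibre)
  x1, x2, x3 ≥ 0.
The optimal basis is {spinach, lentils}; kidney beans drops out. There the calories and vitamin C constraints are tight.
Solving gives x1 = 1.461, x3 = 2.583.
Cost = 1.34·1.461 + 0.72·2.583 = 3.8175.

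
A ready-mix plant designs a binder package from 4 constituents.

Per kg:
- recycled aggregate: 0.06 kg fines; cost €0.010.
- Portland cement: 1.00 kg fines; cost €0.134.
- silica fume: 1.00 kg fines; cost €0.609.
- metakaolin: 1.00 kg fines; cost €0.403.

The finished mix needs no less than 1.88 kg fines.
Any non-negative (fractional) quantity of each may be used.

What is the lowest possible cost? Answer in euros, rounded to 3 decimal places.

€0.252

Let x1 = kg of recycled aggregate, x2 = kg of Portland cement, x3 = kg of silica fume, x4 = kg of metakaolin.
Minimize 0.01x1 + 0.134x2 + 0.609x3 + 0.403x4 with:
  0.06x1 + 1x2 + 1x3 + 1x4 ≥ 1.88   (fines)
  x1, x2, x3, x4 ≥ 0.
The optimal basis is {Portland cement}; recycled aggregate, silica fume, metakaolin drop out. Binding constraint: fines.
Optimal quantities: Portland cement = 1.88 kg.
Objective = 0.134·1.88 = 0.25192.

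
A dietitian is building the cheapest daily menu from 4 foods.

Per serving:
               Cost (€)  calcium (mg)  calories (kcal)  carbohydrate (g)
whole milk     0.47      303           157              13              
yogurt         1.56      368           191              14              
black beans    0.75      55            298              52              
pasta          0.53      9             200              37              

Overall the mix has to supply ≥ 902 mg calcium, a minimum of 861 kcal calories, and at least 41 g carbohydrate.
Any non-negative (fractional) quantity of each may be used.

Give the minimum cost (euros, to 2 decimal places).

€2.37

Set it up as a linear program. Let x1 = servings of whole milk, x2 = servings of yogurt, x3 = servings of black beans, x4 = servings of pasta.
Minimize 0.47x1 + 1.56x2 + 0.75x3 + 0.53x4 with:
  303x1 + 368x2 + 55x3 + 9x4 ≥ 902   (calcium)
  157x1 + 191x2 + 298x3 + 200x4 ≥ 861   (calories)
  13x1 + 14x2 + 52x3 + 37x4 ≥ 41   (carbohydrate)
  x1, x2, x3, x4 ≥ 0.
At the optimum only whole milk, black beans are positive (yogurt, pasta = 0). Binding constraints: calcium and calories.
That vertex is x1 = 2.712, x3 = 1.461.
Cost = 0.47·2.712 + 0.75·1.461 = 2.3704.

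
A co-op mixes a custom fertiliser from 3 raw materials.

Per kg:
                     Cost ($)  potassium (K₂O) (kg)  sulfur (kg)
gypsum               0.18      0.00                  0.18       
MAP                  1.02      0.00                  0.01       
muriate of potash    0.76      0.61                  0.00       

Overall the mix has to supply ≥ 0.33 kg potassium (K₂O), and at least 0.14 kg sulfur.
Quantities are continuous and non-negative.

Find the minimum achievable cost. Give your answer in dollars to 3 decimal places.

Treat it as an LP. Let x1 = kg of gypsum, x2 = kg of MAP, x3 = kg of muriate of potash.
Minimise 0.18x1 + 1.02x2 + 0.76x3 with:
  0.61x3 ≥ 0.33   (potassium (K₂O))
  0.18x1 + 0.01x2 ≥ 0.14   (sulfur)
  x1, x2, x3 ≥ 0.
At the optimum only gypsum, muriate of potash are positive (MAP = 0). The potassium (K₂O) and sulfur requirements are met with equality.
That vertex is x1 = 0.7778, x3 = 0.541.
Hence cost = 0.18·0.7778 + 0.76·0.541 = $0.55116.

$0.551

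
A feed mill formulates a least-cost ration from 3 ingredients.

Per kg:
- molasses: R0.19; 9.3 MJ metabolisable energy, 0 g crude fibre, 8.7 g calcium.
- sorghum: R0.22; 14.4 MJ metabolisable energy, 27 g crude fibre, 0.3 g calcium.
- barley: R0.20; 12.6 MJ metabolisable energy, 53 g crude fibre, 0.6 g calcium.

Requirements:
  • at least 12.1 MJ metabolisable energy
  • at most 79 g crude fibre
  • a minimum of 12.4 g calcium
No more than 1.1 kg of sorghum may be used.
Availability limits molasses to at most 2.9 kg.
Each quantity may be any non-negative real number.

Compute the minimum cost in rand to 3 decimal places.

Let x1 = kg of molasses, x2 = kg of sorghum, x3 = kg of barley.
min 0.19x1 + 0.22x2 + 0.2x3 s.t.:
  9.3x1 + 14.4x2 + 12.6x3 ≥ 12.1   (metabolisable energy)
  27x2 + 53x3 ≤ 79   (crude fibre)
  8.7x1 + 0.3x2 + 0.6x3 ≥ 12.4   (calcium)
  x2 ≤ 1.1
  x1 ≤ 2.9
  x1, x2, x3 ≥ 0.
The optimal basis is {molasses}; sorghum, barley drop out. The calcium requirement is met with equality.
Optimal quantities: molasses = 1.425 kg.
Cost = 0.19·1.425 = 0.27075.

R0.271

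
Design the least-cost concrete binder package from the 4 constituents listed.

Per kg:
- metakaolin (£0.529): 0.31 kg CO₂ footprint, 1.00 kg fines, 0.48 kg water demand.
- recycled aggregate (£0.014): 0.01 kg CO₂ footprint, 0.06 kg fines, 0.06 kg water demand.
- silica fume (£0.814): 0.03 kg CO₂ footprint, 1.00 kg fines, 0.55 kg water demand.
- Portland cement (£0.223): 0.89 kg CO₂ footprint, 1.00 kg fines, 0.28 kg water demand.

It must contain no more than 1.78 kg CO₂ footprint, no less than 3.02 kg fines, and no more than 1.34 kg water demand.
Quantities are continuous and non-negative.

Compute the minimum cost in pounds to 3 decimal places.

£1.009

Let x1 = kg of metakaolin, x2 = kg of recycled aggregate, x3 = kg of silica fume, x4 = kg of Portland cement.
Minimise 0.529x1 + 0.014x2 + 0.814x3 + 0.223x4 s.t.:
  0.31x1 + 0.01x2 + 0.03x3 + 0.89x4 ≤ 1.78   (CO₂ footprint)
  1x1 + 0.06x2 + 1x3 + 1x4 ≥ 3.02   (fines)
  0.48x1 + 0.06x2 + 0.55x3 + 0.28x4 ≤ 1.34   (water demand)
  x1, x2, x3, x4 ≥ 0.
At the optimum only metakaolin, recycled aggregate, Portland cement are positive (silica fume = 0). The CO₂ footprint, fines, water demand requirements are met with equality.
So metakaolin = 1.0845 kg, recycled aggregate = 6.4235 kg, Portland cement = 1.5501 kg.
Hence cost = 0.529·1.0845 + 0.014·6.4235 + 0.223·1.5501 = £1.00930.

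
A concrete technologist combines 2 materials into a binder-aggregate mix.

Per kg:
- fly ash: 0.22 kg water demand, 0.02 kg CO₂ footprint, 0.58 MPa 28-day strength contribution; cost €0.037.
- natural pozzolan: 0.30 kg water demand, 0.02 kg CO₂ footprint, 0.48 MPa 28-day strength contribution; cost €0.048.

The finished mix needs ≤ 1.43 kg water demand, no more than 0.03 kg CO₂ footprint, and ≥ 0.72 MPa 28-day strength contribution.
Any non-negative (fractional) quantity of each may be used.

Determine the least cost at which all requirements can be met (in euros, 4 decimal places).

Treat it as an LP. Let x1 = kg of fly ash, x2 = kg of natural pozzolan.
Minimize 0.037x1 + 0.048x2 s.t.:
  0.22x1 + 0.3x2 ≤ 1.43   (water demand)
  0.02x1 + 0.02x2 ≤ 0.03   (CO₂ footprint)
  0.58x1 + 0.48x2 ≥ 0.72   (28-day strength contribution)
  x1, x2 ≥ 0.
The optimal basis is {fly ash}; natural pozzolan drops out. There the 28-day strength contribution constraint is tight.
So fly ash = 1.241 kg.
Hence cost = 0.037·1.241 = €0.045917.

€0.0459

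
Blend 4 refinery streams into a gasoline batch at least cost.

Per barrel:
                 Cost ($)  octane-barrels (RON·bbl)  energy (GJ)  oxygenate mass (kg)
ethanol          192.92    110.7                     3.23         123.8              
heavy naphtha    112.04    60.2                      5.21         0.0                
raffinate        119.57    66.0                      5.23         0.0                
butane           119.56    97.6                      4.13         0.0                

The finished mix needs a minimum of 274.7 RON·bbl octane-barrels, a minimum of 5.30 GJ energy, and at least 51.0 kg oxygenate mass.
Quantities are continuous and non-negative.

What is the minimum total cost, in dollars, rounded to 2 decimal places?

Treat it as an LP. Let x1 = barrels of ethanol, x2 = barrels of heavy naphtha, x3 = barrels of raffinate, x4 = barrels of butane.
Minimise 192.92x1 + 112.04x2 + 119.57x3 + 119.56x4 with:
  110.7x1 + 60.2x2 + 66x3 + 97.6x4 ≥ 274.7   (octane-barrels)
  3.23x1 + 5.21x2 + 5.23x3 + 4.13x4 ≥ 5.3   (energy)
  123.8x1 ≥ 51   (oxygenate mass)
  x1, x2, x3, x4 ≥ 0.
The cheapest feasible vertex uses only ethanol, butane; heavy naphtha, raffinate are not used. Binding constraints: octane-barrels and oxygenate mass.
So ethanol = 0.41195 barrels, butane = 2.3473 barrels.
Objective = 192.92·0.41195 + 119.56·2.3473 = 360.1166.

$360.12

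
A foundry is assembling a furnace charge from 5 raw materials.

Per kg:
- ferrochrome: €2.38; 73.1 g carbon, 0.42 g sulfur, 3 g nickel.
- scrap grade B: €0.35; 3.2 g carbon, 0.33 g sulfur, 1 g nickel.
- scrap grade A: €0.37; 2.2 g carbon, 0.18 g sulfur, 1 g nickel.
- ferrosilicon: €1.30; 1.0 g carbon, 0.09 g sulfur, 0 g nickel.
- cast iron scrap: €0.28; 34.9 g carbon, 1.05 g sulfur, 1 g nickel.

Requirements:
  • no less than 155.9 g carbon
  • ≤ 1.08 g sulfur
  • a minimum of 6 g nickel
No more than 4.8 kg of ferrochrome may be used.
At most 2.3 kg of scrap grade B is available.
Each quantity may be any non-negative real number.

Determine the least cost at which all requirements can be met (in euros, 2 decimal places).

€4.89

Let x1 = kg of ferrochrome, x2 = kg of scrap grade B, x3 = kg of scrap grade A, x4 = kg of ferrosilicon, x5 = kg of cast iron scrap.
Minimise 2.38x1 + 0.35x2 + 0.37x3 + 1.3x4 + 0.28x5 s.t.:
  73.1x1 + 3.2x2 + 2.2x3 + 1x4 + 34.9x5 ≥ 155.9   (carbon)
  0.42x1 + 0.33x2 + 0.18x3 + 0.09x4 + 1.05x5 ≤ 1.08   (sulfur)
  3x1 + 1x2 + 1x3 + 1x5 ≥ 6   (nickel)
  x1 ≤ 4.8
  x2 ≤ 2.3
  x1, x2, x3, x4, x5 ≥ 0.
At the optimum only ferrochrome, cast iron scrap are positive (scrap grade B, scrap grade A, ferrosilicon = 0). The carbon and sulfur requirements are met with equality.
Solving gives x1 = 2.029, x5 = 0.2169.
Hence cost = 2.38·2.029 + 0.28·0.2169 = €4.8898.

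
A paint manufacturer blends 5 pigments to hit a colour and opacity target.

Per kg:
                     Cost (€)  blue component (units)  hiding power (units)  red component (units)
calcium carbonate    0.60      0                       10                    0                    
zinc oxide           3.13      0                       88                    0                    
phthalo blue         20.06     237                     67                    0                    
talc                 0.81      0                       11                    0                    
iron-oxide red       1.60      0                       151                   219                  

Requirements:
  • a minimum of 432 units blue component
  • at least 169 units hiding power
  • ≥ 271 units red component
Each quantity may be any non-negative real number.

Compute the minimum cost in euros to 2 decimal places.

€38.54

This is a linear program. Let x1 = kg of calcium carbonate, x2 = kg of zinc oxide, x3 = kg of phthalo blue, x4 = kg of talc, x5 = kg of iron-oxide red.
Minimize 0.6x1 + 3.13x2 + 20.06x3 + 0.81x4 + 1.6x5 subject to:
  237x3 ≥ 432   (blue component)
  10x1 + 88x2 + 67x3 + 11x4 + 151x5 ≥ 169   (hiding power)
  219x5 ≥ 271   (red component)
  x1, x2, x3, x4, x5 ≥ 0.
The cheapest feasible vertex uses only phthalo blue, iron-oxide red; calcium carbonate, zinc oxide, talc are not used. There the blue component and red component constraints are tight.
Solving gives x3 = 1.82278, x5 = 1.23744.
Total cost: 20.06·1.82278 + 1.6·1.23744 = 38.5449.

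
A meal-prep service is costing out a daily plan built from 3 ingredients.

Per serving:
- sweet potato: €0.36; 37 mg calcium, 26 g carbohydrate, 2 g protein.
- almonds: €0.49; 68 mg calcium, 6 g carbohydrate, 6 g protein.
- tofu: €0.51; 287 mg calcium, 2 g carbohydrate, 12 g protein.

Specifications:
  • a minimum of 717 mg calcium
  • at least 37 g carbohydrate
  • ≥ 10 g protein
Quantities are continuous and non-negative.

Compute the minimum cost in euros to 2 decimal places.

Let x1 = servings of sweet potato, x2 = servings of almonds, x3 = servings of tofu.
Minimize 0.36x1 + 0.49x2 + 0.51x3 s.t.:
  37x1 + 68x2 + 287x3 ≥ 717   (calcium)
  26x1 + 6x2 + 2x3 ≥ 37   (carbohydrate)
  2x1 + 6x2 + 12x3 ≥ 10   (protein)
  x1, x2, x3 ≥ 0.
At the optimum only sweet potato, tofu are positive (almonds = 0). The calcium and carbohydrate requirements are met with equality.
Optimal quantities: sweet potato = 1.243 servings, tofu = 2.338 servings.
Hence cost = 0.36·1.243 + 0.51·2.338 = €1.6399.

€1.64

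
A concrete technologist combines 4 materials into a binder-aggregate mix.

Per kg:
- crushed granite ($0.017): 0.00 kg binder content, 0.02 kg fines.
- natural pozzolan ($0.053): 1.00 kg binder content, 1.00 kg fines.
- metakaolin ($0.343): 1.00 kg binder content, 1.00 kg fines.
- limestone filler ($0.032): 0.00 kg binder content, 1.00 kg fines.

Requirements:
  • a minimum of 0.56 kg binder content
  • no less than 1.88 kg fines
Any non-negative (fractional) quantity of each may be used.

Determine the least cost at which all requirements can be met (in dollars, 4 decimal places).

$0.0719

Set it up as a linear program. Let x1 = kg of crushed granite, x2 = kg of natural pozzolan, x3 = kg of metakaolin, x4 = kg of limestone filler.
Minimize 0.017x1 + 0.053x2 + 0.343x3 + 0.032x4 with:
  1x2 + 1x3 ≥ 0.56   (binder content)
  0.02x1 + 1x2 + 1x3 + 1x4 ≥ 1.88   (fines)
  x1, x2, x3, x4 ≥ 0.
The optimal basis is {natural pozzolan, limestone filler}; crushed granite, metakaolin drop out. There the binder content and fines constraints are tight.
So natural pozzolan = 0.56 kg, limestone filler = 1.32 kg.
Total cost: 0.053·0.56 + 0.032·1.32 = 0.071920.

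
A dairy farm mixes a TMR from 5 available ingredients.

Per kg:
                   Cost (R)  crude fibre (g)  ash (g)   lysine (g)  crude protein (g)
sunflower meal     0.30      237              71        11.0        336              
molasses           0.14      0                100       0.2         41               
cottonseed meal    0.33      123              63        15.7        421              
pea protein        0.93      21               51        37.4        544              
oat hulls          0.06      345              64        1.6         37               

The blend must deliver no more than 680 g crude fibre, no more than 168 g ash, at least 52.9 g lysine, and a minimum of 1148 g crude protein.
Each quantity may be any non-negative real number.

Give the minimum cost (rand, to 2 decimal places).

Set it up as a linear program. Let x1 = kg of sunflower meal, x2 = kg of molasses, x3 = kg of cottonseed meal, x4 = kg of pea protein, x5 = kg of oat hulls.
Minimise 0.3x1 + 0.14x2 + 0.33x3 + 0.93x4 + 0.06x5 with:
  237x1 + 123x3 + 21x4 + 345x5 ≤ 680   (crude fibre)
  71x1 + 100x2 + 63x3 + 51x4 + 64x5 ≤ 168   (ash)
  11x1 + 0.2x2 + 15.7x3 + 37.4x4 + 1.6x5 ≥ 52.9   (lysine)
  336x1 + 41x2 + 421x3 + 544x4 + 37x5 ≥ 1148   (crude protein)
  x1, x2, x3, x4, x5 ≥ 0.
The minimum-cost mix takes nothing from sunflower meal, molasses, oat hulls — only cottonseed meal, pea protein. The ash and lysine requirements are met with equality.
Solving gives x3 = 2.305, x4 = 0.4469.
Total cost: 0.33·2.305 + 0.93·0.4469 = 1.1763.

R1.18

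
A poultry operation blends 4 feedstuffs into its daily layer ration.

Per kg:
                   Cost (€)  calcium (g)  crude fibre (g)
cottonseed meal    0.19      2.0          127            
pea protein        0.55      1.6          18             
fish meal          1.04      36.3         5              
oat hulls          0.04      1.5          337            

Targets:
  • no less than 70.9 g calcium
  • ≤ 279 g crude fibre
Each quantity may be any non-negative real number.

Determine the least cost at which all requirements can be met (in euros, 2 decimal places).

This is a linear program. Let x1 = kg of cottonseed meal, x2 = kg of pea protein, x3 = kg of fish meal, x4 = kg of oat hulls.
Minimize 0.19x1 + 0.55x2 + 1.04x3 + 0.04x4 s.t.:
  2x1 + 1.6x2 + 36.3x3 + 1.5x4 ≥ 70.9   (calcium)
  127x1 + 18x2 + 5x3 + 337x4 ≤ 279   (crude fibre)
  x1, x2, x3, x4 ≥ 0.
The optimal basis is {fish meal, oat hulls}; cottonseed meal, pea protein drop out. Binding constraints: calcium and crude fibre.
Solving gives x3 = 1.92, x4 = 0.7994.
Total cost: 1.04·1.92 + 0.04·0.7994 = 2.0288.

€2.03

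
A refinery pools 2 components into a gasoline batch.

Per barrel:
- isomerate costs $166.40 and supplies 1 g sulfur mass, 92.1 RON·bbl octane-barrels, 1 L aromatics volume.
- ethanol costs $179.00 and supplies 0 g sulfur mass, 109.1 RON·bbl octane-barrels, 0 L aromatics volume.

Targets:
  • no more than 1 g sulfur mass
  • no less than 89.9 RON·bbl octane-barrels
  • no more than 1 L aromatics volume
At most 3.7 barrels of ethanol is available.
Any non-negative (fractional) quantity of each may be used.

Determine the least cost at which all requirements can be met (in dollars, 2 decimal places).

$147.50

Let x1 = barrels of isomerate, x2 = barrels of ethanol.
Minimize 166.4x1 + 179x2 with:
  1x1 ≤ 1   (sulfur mass)
  92.1x1 + 109.1x2 ≥ 89.9   (octane-barrels)
  1x1 ≤ 1   (aromatics volume)
  x2 ≤ 3.7
  x1, x2 ≥ 0.
The cheapest feasible vertex uses only ethanol; isomerate is not used. The octane-barrels requirement is met with equality.
That vertex is x2 = 0.824.
Hence cost = 179·0.824 = $147.4960.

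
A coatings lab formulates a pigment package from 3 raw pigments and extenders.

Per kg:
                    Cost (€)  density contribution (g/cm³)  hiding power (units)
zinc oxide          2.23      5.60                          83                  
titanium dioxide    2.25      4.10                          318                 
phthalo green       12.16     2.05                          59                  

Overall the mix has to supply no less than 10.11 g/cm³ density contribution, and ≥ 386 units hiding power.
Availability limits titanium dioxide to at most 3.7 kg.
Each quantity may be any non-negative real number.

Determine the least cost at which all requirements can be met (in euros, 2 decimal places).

€4.59

Set it up as a linear program. Let x1 = kg of zinc oxide, x2 = kg of titanium dioxide, x3 = kg of phthalo green.
Minimize 2.23x1 + 2.25x2 + 12.16x3 subject to:
  5.6x1 + 4.1x2 + 2.05x3 ≥ 10.11   (density contribution)
  83x1 + 318x2 + 59x3 ≥ 386   (hiding power)
  x2 ≤ 3.7
  x1, x2, x3 ≥ 0.
The optimal basis is {zinc oxide, titanium dioxide}; phthalo green drops out. Binding constraints: density contribution and hiding power.
Solving gives x1 = 1.133, x2 = 0.9181.
Hence cost = 2.23·1.133 + 2.25·0.9181 = €4.5923.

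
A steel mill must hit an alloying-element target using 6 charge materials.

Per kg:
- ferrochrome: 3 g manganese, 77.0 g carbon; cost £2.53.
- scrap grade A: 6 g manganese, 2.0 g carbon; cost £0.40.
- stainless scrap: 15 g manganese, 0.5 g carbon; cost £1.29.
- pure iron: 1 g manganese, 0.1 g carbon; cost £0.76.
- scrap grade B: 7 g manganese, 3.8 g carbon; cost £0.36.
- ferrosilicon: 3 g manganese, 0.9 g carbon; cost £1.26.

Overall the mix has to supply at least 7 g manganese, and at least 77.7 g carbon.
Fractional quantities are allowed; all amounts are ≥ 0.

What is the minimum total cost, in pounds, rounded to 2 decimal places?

£2.69

Let x1 = kg of ferrochrome, x2 = kg of scrap grade A, x3 = kg of stainless scrap, x4 = kg of pure iron, x5 = kg of scrap grade B, x6 = kg of ferrosilicon.
min 2.53x1 + 0.4x2 + 1.29x3 + 0.76x4 + 0.36x5 + 1.26x6 subject to:
  3x1 + 6x2 + 15x3 + 1x4 + 7x5 + 3x6 ≥ 7   (manganese)
  77x1 + 2x2 + 0.5x3 + 0.1x4 + 3.8x5 + 0.9x6 ≥ 77.7   (carbon)
  x1, x2, x3, x4, x5, x6 ≥ 0.
The minimum-cost mix takes nothing from scrap grade A, stainless scrap, pure iron, ferrosilicon — only ferrochrome, scrap grade B. There the manganese and carbon constraints are tight.
So ferrochrome = 0.9805 kg, scrap grade B = 0.5798 kg.
Hence cost = 2.53·0.9805 + 0.36·0.5798 = £2.6894.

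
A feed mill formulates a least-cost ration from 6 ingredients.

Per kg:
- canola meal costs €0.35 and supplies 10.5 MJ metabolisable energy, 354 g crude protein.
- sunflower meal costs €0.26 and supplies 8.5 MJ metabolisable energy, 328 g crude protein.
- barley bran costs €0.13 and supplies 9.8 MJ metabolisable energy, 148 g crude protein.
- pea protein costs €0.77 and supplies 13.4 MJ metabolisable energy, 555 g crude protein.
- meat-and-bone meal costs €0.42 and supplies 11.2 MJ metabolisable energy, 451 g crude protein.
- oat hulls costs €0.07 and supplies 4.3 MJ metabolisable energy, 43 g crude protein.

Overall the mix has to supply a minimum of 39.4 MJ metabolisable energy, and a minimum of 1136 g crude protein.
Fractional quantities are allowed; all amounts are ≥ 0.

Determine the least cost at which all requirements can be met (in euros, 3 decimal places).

€0.922

This is a linear program. Let x1 = kg of canola meal, x2 = kg of sunflower meal, x3 = kg of barley bran, x4 = kg of pea protein, x5 = kg of meat-and-bone meal, x6 = kg of oat hulls.
Minimise 0.35x1 + 0.26x2 + 0.13x3 + 0.77x4 + 0.42x5 + 0.07x6 subject to:
  10.5x1 + 8.5x2 + 9.8x3 + 13.4x4 + 11.2x5 + 4.3x6 ≥ 39.4   (metabolisable energy)
  354x1 + 328x2 + 148x3 + 555x4 + 451x5 + 43x6 ≥ 1136   (crude protein)
  x1, x2, x3, x4, x5, x6 ≥ 0.
The optimal basis is {sunflower meal, barley bran}; canola meal, pea protein, meat-and-bone meal, oat hulls drop out. The metabolisable energy and crude protein requirements are met with equality.
Solving gives x2 = 2.71, x3 = 1.67.
Cost = 0.26·2.71 + 0.13·1.67 = 0.92170.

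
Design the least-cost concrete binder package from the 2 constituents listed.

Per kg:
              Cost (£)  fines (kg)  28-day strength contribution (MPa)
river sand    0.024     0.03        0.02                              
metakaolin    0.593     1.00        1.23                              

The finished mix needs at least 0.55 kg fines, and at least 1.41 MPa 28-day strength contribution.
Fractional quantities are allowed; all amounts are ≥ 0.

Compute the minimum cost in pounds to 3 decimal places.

Let x1 = kg of river sand, x2 = kg of metakaolin.
Minimize 0.024x1 + 0.593x2 subject to:
  0.03x1 + 1x2 ≥ 0.55   (fines)
  0.02x1 + 1.23x2 ≥ 1.41   (28-day strength contribution)
  x1, x2 ≥ 0.
The optimal basis is {metakaolin}; river sand drops out. Binding constraint: 28-day strength contribution.
That vertex is x2 = 1.146.
Total cost: 0.593·1.146 = 0.67958.

£0.680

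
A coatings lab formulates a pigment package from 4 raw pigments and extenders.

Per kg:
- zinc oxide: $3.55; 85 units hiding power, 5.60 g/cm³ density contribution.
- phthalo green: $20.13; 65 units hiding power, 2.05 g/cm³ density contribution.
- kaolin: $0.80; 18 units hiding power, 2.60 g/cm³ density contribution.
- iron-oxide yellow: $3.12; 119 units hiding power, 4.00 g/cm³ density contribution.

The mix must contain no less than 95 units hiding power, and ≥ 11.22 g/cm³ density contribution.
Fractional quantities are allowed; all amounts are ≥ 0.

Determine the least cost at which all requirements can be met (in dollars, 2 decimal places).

Set it up as a linear program. Let x1 = kg of zinc oxide, x2 = kg of phthalo green, x3 = kg of kaolin, x4 = kg of iron-oxide yellow.
min 3.55x1 + 20.13x2 + 0.8x3 + 3.12x4 subject to:
  85x1 + 65x2 + 18x3 + 119x4 ≥ 95   (hiding power)
  5.6x1 + 2.05x2 + 2.6x3 + 4x4 ≥ 11.22   (density contribution)
  x1, x2, x3, x4 ≥ 0.
At the optimum only kaolin, iron-oxide yellow are positive (zinc oxide, phthalo green = 0). There the hiding power and density contribution constraints are tight.
Solving gives x3 = 4.024, x4 = 0.1897.
Cost = 0.8·4.024 + 3.12·0.1897 = 3.8111.

$3.81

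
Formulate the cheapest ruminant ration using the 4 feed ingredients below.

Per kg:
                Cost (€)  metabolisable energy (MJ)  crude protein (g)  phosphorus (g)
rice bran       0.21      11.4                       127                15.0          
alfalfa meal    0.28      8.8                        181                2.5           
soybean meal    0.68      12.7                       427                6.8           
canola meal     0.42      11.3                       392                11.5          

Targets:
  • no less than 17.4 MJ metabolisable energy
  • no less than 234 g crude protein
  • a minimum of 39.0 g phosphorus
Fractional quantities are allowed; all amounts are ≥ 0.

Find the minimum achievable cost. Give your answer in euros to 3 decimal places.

Treat it as an LP. Let x1 = kg of rice bran, x2 = kg of alfalfa meal, x3 = kg of soybean meal, x4 = kg of canola meal.
min 0.21x1 + 0.28x2 + 0.68x3 + 0.42x4 with:
  11.4x1 + 8.8x2 + 12.7x3 + 11.3x4 ≥ 17.4   (metabolisable energy)
  127x1 + 181x2 + 427x3 + 392x4 ≥ 234   (crude protein)
  15x1 + 2.5x2 + 6.8x3 + 11.5x4 ≥ 39   (phosphorus)
  x1, x2, x3, x4 ≥ 0.
The cheapest feasible vertex uses only rice bran; alfalfa meal, soybean meal, canola meal are not used. The phosphorus requirement is met with equality.
Optimal quantities: rice bran = 2.6 kg.
Hence cost = 0.21·2.6 = €0.54600.

€0.546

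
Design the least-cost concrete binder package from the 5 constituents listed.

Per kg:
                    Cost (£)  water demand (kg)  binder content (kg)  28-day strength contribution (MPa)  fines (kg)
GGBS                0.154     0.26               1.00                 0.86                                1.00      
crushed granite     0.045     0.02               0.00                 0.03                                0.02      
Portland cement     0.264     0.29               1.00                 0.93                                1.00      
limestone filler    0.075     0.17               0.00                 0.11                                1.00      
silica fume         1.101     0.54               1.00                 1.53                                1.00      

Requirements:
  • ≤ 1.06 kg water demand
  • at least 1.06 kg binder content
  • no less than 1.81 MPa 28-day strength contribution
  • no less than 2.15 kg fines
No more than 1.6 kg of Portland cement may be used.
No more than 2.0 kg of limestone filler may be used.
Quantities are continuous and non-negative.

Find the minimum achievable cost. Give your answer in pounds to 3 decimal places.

Let x1 = kg of GGBS, x2 = kg of crushed granite, x3 = kg of Portland cement, x4 = kg of limestone filler, x5 = kg of silica fume.
Minimize 0.154x1 + 0.045x2 + 0.264x3 + 0.075x4 + 1.101x5 s.t.:
  0.26x1 + 0.02x2 + 0.29x3 + 0.17x4 + 0.54x5 ≤ 1.06   (water demand)
  1x1 + 1x3 + 1x5 ≥ 1.06   (binder content)
  0.86x1 + 0.03x2 + 0.93x3 + 0.11x4 + 1.53x5 ≥ 1.81   (28-day strength contribution)
  1x1 + 0.02x2 + 1x3 + 1x4 + 1x5 ≥ 2.15   (fines)
  x3 ≤ 1.6
  x4 ≤ 2
  x1, x2, x3, x4, x5 ≥ 0.
At the optimum only GGBS, limestone filler are positive (crushed granite, Portland cement, silica fume = 0). Binding constraints: 28-day strength contribution and fines.
Solving gives x1 = 2.098, x4 = 0.052.
Cost = 0.154·2.098 + 0.075·0.052 = 0.32699.

£0.327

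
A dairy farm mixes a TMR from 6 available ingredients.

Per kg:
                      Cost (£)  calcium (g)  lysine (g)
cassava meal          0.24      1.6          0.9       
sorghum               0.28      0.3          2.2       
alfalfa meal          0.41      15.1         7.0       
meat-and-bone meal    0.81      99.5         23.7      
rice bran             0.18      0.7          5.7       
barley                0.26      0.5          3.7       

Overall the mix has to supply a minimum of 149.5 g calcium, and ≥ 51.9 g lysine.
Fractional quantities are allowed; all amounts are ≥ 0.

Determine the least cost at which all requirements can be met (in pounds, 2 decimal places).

Let x1 = kg of cassava meal, x2 = kg of sorghum, x3 = kg of alfalfa meal, x4 = kg of meat-and-bone meal, x5 = kg of rice bran, x6 = kg of barley.
min 0.24x1 + 0.28x2 + 0.41x3 + 0.81x4 + 0.18x5 + 0.26x6 s.t.:
  1.6x1 + 0.3x2 + 15.1x3 + 99.5x4 + 0.7x5 + 0.5x6 ≥ 149.5   (calcium)
  0.9x1 + 2.2x2 + 7x3 + 23.7x4 + 5.7x5 + 3.7x6 ≥ 51.9   (lysine)
  x1, x2, x3, x4, x5, x6 ≥ 0.
The cheapest feasible vertex uses only meat-and-bone meal, rice bran; cassava meal, sorghum, alfalfa meal, barley are not used. There the calcium and lysine constraints are tight.
Optimal quantities: meat-and-bone meal = 1.482 kg, rice bran = 2.944 kg.
Total cost: 0.81·1.482 + 0.18·2.944 = 1.7303.

£1.73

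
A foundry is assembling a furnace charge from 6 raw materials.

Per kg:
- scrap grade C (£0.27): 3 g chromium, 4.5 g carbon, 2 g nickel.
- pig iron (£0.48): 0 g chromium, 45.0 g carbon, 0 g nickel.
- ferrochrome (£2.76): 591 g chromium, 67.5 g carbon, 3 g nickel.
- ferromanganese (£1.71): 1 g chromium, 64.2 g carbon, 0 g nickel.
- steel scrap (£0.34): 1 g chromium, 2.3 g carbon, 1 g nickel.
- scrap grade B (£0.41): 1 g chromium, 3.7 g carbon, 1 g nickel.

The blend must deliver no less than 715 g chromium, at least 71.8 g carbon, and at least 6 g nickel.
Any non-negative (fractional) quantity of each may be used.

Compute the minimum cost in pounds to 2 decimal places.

Let x1 = kg of scrap grade C, x2 = kg of pig iron, x3 = kg of ferrochrome, x4 = kg of ferromanganese, x5 = kg of steel scrap, x6 = kg of scrap grade B.
Minimize 0.27x1 + 0.48x2 + 2.76x3 + 1.71x4 + 0.34x5 + 0.41x6 s.t.:
  3x1 + 591x3 + 1x4 + 1x5 + 1x6 ≥ 715   (chromium)
  4.5x1 + 45x2 + 67.5x3 + 64.2x4 + 2.3x5 + 3.7x6 ≥ 71.8   (carbon)
  2x1 + 3x3 + 1x5 + 1x6 ≥ 6   (nickel)
  x1, x2, x3, x4, x5, x6 ≥ 0.
At the optimum only scrap grade C, ferrochrome are positive (pig iron, ferromanganese, steel scrap, scrap grade B = 0). There the chromium and nickel constraints are tight.
Solving gives x1 = 1.1944, x3 = 1.2038.
Total cost: 0.27·1.1944 + 2.76·1.2038 = 3.64498.

£3.64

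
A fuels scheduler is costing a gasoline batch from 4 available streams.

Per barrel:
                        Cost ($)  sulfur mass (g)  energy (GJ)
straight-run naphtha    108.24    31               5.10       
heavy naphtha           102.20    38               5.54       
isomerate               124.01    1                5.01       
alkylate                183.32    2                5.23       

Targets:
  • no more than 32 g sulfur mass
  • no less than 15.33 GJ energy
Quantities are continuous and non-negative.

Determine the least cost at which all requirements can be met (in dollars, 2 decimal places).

This is a linear program. Let x1 = barrels of straight-run naphtha, x2 = barrels of heavy naphtha, x3 = barrels of isomerate, x4 = barrels of alkylate.
Minimize 108.24x1 + 102.2x2 + 124.01x3 + 183.32x4 with:
  31x1 + 38x2 + 1x3 + 2x4 ≤ 32   (sulfur mass)
  5.1x1 + 5.54x2 + 5.01x3 + 5.23x4 ≥ 15.33   (energy)
  x1, x2, x3, x4 ≥ 0.
At the optimum only heavy naphtha, isomerate are positive (straight-run naphtha, alkylate = 0). There the sulfur mass and energy constraints are tight.
Optimal quantities: heavy naphtha = 0.78441 barrels, isomerate = 2.1925 barrels.
Total cost: 102.2·0.78441 + 124.01·2.1925 = 352.0586.

$352.06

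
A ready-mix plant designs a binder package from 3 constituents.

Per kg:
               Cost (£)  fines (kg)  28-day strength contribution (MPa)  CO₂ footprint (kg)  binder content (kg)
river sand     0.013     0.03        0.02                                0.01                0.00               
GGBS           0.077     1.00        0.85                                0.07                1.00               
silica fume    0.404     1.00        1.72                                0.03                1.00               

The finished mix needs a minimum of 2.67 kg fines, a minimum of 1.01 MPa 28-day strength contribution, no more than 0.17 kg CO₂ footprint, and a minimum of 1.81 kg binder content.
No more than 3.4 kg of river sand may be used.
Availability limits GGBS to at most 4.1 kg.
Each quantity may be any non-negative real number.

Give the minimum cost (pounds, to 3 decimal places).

£0.344

Let x1 = kg of river sand, x2 = kg of GGBS, x3 = kg of silica fume.
min 0.013x1 + 0.077x2 + 0.404x3 subject to:
  0.03x1 + 1x2 + 1x3 ≥ 2.67   (fines)
  0.02x1 + 0.85x2 + 1.72x3 ≥ 1.01   (28-day strength contribution)
  0.01x1 + 0.07x2 + 0.03x3 ≤ 0.17   (CO₂ footprint)
  1x2 + 1x3 ≥ 1.81   (binder content)
  x1 ≤ 3.4
  x2 ≤ 4.1
  x1, x2, x3 ≥ 0.
The optimal basis is {GGBS, silica fume}; river sand drops out. The fines and CO₂ footprint requirements are met with equality.
Optimal quantities: GGBS = 2.248 kg, silica fume = 0.4225 kg.
Hence cost = 0.077·2.248 + 0.404·0.4225 = £0.34379.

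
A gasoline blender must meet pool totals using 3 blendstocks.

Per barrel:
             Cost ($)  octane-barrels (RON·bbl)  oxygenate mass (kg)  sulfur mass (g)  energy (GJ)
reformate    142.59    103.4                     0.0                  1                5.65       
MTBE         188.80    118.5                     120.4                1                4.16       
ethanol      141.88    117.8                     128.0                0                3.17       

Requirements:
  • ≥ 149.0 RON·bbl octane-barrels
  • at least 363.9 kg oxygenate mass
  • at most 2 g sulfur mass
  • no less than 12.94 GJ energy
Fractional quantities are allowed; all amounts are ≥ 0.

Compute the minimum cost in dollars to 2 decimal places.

$502.49

Treat it as an LP. Let x1 = barrels of reformate, x2 = barrels of MTBE, x3 = barrels of ethanol.
Minimise 142.59x1 + 188.8x2 + 141.88x3 with:
  103.4x1 + 118.5x2 + 117.8x3 ≥ 149   (octane-barrels)
  120.4x2 + 128x3 ≥ 363.9   (oxygenate mass)
  1x1 + 1x2 ≤ 2   (sulfur mass)
  5.65x1 + 4.16x2 + 3.17x3 ≥ 12.94   (energy)
  x1, x2, x3 ≥ 0.
The optimal basis is {reformate, ethanol}; MTBE drops out. The oxygenate mass and energy requirements are met with equality.
Solving gives x1 = 0.6952, x3 = 2.843.
Cost = 142.59·0.6952 + 141.88·2.843 = 502.4934.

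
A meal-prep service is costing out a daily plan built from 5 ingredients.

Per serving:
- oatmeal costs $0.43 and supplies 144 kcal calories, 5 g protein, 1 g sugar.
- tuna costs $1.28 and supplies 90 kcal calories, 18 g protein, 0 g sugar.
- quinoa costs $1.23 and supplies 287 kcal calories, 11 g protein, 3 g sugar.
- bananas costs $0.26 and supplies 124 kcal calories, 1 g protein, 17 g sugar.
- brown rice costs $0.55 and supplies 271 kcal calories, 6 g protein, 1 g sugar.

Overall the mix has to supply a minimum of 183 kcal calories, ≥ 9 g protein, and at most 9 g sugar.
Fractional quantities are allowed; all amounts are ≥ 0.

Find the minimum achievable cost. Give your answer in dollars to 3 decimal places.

$0.711

Let x1 = servings of oatmeal, x2 = servings of tuna, x3 = servings of quinoa, x4 = servings of bananas, x5 = servings of brown rice.
Minimise 0.43x1 + 1.28x2 + 1.23x3 + 0.26x4 + 0.55x5 with:
  144x1 + 90x2 + 287x3 + 124x4 + 271x5 ≥ 183   (calories)
  5x1 + 18x2 + 11x3 + 1x4 + 6x5 ≥ 9   (protein)
  1x1 + 3x3 + 17x4 + 1x5 ≤ 9   (sugar)
  x1, x2, x3, x4, x5 ≥ 0.
The cheapest feasible vertex uses only tuna, brown rice; oatmeal, quinoa, bananas are not used. The calories and protein requirements are met with equality.
Optimal quantities: tuna = 0.3091 servings, brown rice = 0.5726 servings.
Hence cost = 1.28·0.3091 + 0.55·0.5726 = $0.71058.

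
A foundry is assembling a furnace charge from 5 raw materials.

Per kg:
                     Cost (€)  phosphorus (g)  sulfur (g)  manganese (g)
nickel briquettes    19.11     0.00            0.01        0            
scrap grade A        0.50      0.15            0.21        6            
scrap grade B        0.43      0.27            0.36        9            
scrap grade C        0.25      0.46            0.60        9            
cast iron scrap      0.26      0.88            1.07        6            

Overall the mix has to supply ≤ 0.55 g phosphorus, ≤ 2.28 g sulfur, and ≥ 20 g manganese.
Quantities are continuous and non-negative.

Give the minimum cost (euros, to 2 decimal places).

€1.31

Treat it as an LP. Let x1 = kg of nickel briquettes, x2 = kg of scrap grade A, x3 = kg of scrap grade B, x4 = kg of scrap grade C, x5 = kg of cast iron scrap.
min 19.11x1 + 0.5x2 + 0.43x3 + 0.25x4 + 0.26x5 s.t.:
  0.15x2 + 0.27x3 + 0.46x4 + 0.88x5 ≤ 0.55   (phosphorus)
  0.01x1 + 0.21x2 + 0.36x3 + 0.6x4 + 1.07x5 ≤ 2.28   (sulfur)
  6x2 + 9x3 + 9x4 + 6x5 ≥ 20   (manganese)
  x1, x2, x3, x4, x5 ≥ 0.
The minimum-cost mix takes nothing from nickel briquettes, scrap grade C, cast iron scrap — only scrap grade A, scrap grade B. There the phosphorus and manganese constraints are tight.
Optimal quantities: scrap grade A = 1.667 kg, scrap grade B = 1.111 kg.
Objective = 0.5·1.667 + 0.43·1.111 = 1.3112.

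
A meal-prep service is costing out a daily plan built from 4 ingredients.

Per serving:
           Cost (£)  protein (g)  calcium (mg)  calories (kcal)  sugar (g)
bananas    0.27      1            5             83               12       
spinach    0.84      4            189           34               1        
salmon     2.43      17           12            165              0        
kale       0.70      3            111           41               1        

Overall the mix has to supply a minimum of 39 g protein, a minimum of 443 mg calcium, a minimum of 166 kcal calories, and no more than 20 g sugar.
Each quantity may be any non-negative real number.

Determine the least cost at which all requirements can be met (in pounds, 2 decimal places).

Treat it as an LP. Let x1 = servings of bananas, x2 = servings of spinach, x3 = servings of salmon, x4 = servings of kale.
min 0.27x1 + 0.84x2 + 2.43x3 + 0.7x4 s.t.:
  1x1 + 4x2 + 17x3 + 3x4 ≥ 39   (protein)
  5x1 + 189x2 + 12x3 + 111x4 ≥ 443   (calcium)
  83x1 + 34x2 + 165x3 + 41x4 ≥ 166   (calories)
  12x1 + 1x2 + 1x4 ≤ 20   (sugar)
  x1, x2, x3, x4 ≥ 0.
The optimal basis is {spinach, salmon}; bananas, kale drop out. The protein and calcium requirements are met with equality.
That vertex is x2 = 2.232, x3 = 1.769.
Hence cost = 0.84·2.232 + 2.43·1.769 = £6.1736.

£6.17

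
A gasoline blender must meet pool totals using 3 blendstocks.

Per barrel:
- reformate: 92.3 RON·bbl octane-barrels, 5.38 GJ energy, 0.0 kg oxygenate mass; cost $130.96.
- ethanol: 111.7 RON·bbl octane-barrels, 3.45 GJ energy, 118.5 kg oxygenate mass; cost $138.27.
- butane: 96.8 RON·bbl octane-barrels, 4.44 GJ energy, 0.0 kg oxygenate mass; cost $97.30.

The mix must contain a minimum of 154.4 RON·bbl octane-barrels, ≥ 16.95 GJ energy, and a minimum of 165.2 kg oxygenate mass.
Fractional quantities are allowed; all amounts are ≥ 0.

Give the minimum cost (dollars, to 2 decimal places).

$458.81

Let x1 = barrels of reformate, x2 = barrels of ethanol, x3 = barrels of butane.
Minimise 130.96x1 + 138.27x2 + 97.3x3 with:
  92.3x1 + 111.7x2 + 96.8x3 ≥ 154.4   (octane-barrels)
  5.38x1 + 3.45x2 + 4.44x3 ≥ 16.95   (energy)
  118.5x2 ≥ 165.2   (oxygenate mass)
  x1, x2, x3 ≥ 0.
The cheapest feasible vertex uses only ethanol, butane; reformate is not used. There the energy and oxygenate mass constraints are tight.
So ethanol = 1.3941 barrels, butane = 2.7343 barrels.
Cost = 138.27·1.3941 + 97.3·2.7343 = 458.8096.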